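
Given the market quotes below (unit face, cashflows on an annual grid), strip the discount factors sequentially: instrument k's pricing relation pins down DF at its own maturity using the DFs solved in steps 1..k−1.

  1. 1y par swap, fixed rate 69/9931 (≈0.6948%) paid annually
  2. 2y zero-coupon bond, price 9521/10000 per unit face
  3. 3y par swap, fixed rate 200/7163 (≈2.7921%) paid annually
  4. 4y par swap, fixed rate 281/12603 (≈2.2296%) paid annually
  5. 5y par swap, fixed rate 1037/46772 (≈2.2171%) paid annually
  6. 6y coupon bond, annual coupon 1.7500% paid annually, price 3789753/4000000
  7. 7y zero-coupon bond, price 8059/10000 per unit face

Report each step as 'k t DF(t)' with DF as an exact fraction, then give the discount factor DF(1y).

1 1 9931/10000
2 2 9521/10000
3 3 23/25
4 4 9157/10000
5 5 8963/10000
6 6 8507/10000
7 7 8059/10000
DF(1y) = 9931/10000 ≈ 0.993100

step 1 [1y] swap r/1=69/9931: DF=(1 − 69/9931·(0))/(1+69/9931) = 9931/10000 ≈ 0.993100
step 2 [2y] zero: DF = P = 9521/10000 ≈ 0.952100
step 3 [3y] swap r/1=200/7163: DF=(1 − 200/7163·(0.993100+0.952100))/(1+200/7163) = 23/25 ≈ 0.920000
step 4 [4y] swap r/1=281/12603: DF=(1 − 281/12603·(0.993100+0.952100+0.920000))/(1+281/12603) = 9157/10000 ≈ 0.915700
step 5 [5y] swap r/1=1037/46772: DF=(1 − 1037/46772·(0.993100+0.952100+0.920000+0.915700))/(1+1037/46772) = 8963/10000 ≈ 0.896300
step 6 [6y] bond c/1=7/400: DF=(3789753/4000000 − 7/400·(0.993100+0.952100+0.920000+0.915700+0.896300))/(1+7/400) = 8507/10000 ≈ 0.850700
step 7 [7y] zero: DF = P = 8059/10000 ≈ 0.805900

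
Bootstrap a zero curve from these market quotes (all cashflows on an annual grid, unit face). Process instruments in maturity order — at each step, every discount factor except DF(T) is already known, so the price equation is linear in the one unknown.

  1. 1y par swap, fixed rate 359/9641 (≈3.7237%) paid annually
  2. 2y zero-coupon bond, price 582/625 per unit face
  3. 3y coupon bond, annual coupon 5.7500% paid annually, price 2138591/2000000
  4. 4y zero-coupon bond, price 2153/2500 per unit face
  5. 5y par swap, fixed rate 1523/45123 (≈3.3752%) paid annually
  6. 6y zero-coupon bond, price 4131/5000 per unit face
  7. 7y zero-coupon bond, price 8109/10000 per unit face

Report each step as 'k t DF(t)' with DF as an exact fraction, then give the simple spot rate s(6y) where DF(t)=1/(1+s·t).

step 1 [1y] swap r/1=359/9641: DF=(1 − 359/9641·(0))/(1+359/9641) = 9641/10000 ≈ 0.964100
step 2 [2y] zero: DF = P = 582/625 ≈ 0.931200
step 3 [3y] bond c/1=23/400: DF=(2138591/2000000 − 23/400·(0.964100+0.931200))/(1+23/400) = 9081/10000 ≈ 0.908100
step 4 [4y] zero: DF = P = 2153/2500 ≈ 0.861200
step 5 [5y] swap r/1=1523/45123: DF=(1 − 1523/45123·(0.964100+0.931200+0.908100+0.861200))/(1+1523/45123) = 8477/10000 ≈ 0.847700
step 6 [6y] zero: DF = P = 4131/5000 ≈ 0.826200
step 7 [7y] zero: DF = P = 8109/10000 ≈ 0.810900

1 1 9641/10000
2 2 582/625
3 3 9081/10000
4 4 2153/2500
5 5 8477/10000
6 6 4131/5000
7 7 8109/10000
s(6y) = (1/(4131/5000) − 1)/(6) = 869/24786 ≈ 3.5060%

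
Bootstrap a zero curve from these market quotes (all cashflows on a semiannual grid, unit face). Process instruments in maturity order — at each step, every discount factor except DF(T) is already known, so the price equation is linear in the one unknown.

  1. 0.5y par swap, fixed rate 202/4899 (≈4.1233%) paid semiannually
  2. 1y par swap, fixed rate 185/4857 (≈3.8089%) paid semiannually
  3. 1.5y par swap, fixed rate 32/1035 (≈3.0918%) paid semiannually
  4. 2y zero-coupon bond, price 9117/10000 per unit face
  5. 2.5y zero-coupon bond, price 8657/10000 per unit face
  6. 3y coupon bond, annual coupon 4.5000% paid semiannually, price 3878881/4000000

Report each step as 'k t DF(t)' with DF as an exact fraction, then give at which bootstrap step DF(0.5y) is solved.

1 1/2 4899/5000
2 1 963/1000
3 3/2 597/625
4 2 9117/10000
5 5/2 8657/10000
6 3 1691/2000
DF(0.5y) is solved at step 1

step 1 [0.5y] swap r/2=101/4899: DF=(1 − 101/4899·(0))/(1+101/4899) = 4899/5000 ≈ 0.979800
step 2 [1y] swap r/2=185/9714: DF=(1 − 185/9714·(0.979800))/(1+185/9714) = 963/1000 ≈ 0.963000
step 3 [1.5y] swap r/2=16/1035: DF=(1 − 16/1035·(0.979800+0.963000))/(1+16/1035) = 597/625 ≈ 0.955200
step 4 [2y] zero: DF = P = 9117/10000 ≈ 0.911700
step 5 [2.5y] zero: DF = P = 8657/10000 ≈ 0.865700
step 6 [3y] bond c/2=9/400: DF=(3878881/4000000 − 9/400·(0.979800+0.963000+0.955200+0.911700+0.865700))/(1+9/400) = 1691/2000 ≈ 0.845500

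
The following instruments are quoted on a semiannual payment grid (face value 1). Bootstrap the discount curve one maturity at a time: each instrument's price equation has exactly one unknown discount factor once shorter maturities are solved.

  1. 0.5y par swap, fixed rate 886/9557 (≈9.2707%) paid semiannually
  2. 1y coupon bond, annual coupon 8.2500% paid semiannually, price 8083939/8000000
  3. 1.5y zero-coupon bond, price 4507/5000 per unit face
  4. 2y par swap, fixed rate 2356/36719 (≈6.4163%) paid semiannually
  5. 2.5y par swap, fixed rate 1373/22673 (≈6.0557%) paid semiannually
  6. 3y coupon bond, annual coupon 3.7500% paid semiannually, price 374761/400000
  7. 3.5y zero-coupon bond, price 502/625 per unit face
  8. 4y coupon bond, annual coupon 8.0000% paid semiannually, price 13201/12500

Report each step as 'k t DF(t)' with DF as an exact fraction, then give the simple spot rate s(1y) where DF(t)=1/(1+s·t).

1 1/2 9557/10000
2 1 4663/5000
3 3/2 4507/5000
4 2 4411/5000
5 5/2 8627/10000
6 3 4181/5000
7 7/2 502/625
8 4 389/500
s(1y) = (1/(4663/5000) − 1)/(1) = 337/4663 ≈ 7.2271%

step 1 [0.5y] swap r/2=443/9557: DF=(1 − 443/9557·(0))/(1+443/9557) = 9557/10000 ≈ 0.955700
step 2 [1y] bond c/2=33/800: DF=(8083939/8000000 − 33/800·(0.955700))/(1+33/800) = 4663/5000 ≈ 0.932600
step 3 [1.5y] zero: DF = P = 4507/5000 ≈ 0.901400
step 4 [2y] swap r/2=1178/36719: DF=(1 − 1178/36719·(0.955700+0.932600+0.901400))/(1+1178/36719) = 4411/5000 ≈ 0.882200
step 5 [2.5y] swap r/2=1373/45346: DF=(1 − 1373/45346·(0.955700+0.932600+0.901400+0.882200))/(1+1373/45346) = 8627/10000 ≈ 0.862700
step 6 [3y] bond c/2=3/160: DF=(374761/400000 − 3/160·(0.955700+0.932600+0.901400+0.882200+0.862700))/(1+3/160) = 4181/5000 ≈ 0.836200
step 7 [3.5y] zero: DF = P = 502/625 ≈ 0.803200
step 8 [4y] bond c/2=1/25: DF=(13201/12500 − 1/25·(0.955700+0.932600+0.901400+0.882200+0.862700+0.836200+0.803200))/(1+1/25) = 389/500 ≈ 0.778000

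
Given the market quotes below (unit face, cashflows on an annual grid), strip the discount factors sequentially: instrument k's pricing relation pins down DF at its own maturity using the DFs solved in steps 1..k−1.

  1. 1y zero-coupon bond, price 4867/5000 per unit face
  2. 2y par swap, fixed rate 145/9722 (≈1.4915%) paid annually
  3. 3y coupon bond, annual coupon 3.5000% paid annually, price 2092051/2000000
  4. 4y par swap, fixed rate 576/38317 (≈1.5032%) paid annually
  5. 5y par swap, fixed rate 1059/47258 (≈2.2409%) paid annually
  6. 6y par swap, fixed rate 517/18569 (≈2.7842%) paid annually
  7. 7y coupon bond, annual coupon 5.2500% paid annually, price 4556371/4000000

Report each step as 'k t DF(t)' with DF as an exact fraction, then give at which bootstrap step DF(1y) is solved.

step 1 [1y] zero: DF = P = 4867/5000 ≈ 0.973400
step 2 [2y] swap r/1=145/9722: DF=(1 − 145/9722·(0.973400))/(1+145/9722) = 971/1000 ≈ 0.971000
step 3 [3y] bond c/1=7/200: DF=(2092051/2000000 − 7/200·(0.973400+0.971000))/(1+7/200) = 9449/10000 ≈ 0.944900
step 4 [4y] swap r/1=576/38317: DF=(1 − 576/38317·(0.973400+0.971000+0.944900))/(1+576/38317) = 589/625 ≈ 0.942400
step 5 [5y] swap r/1=1059/47258: DF=(1 − 1059/47258·(0.973400+0.971000+0.944900+0.942400))/(1+1059/47258) = 8941/10000 ≈ 0.894100
step 6 [6y] swap r/1=517/18569: DF=(1 − 517/18569·(0.973400+0.971000+0.944900+0.942400+0.894100))/(1+517/18569) = 8449/10000 ≈ 0.844900
step 7 [7y] bond c/1=21/400: DF=(4556371/4000000 − 21/400·(0.973400+0.971000+0.944900+0.942400+0.894100+0.844900))/(1+21/400) = 2011/2500 ≈ 0.804400

1 1 4867/5000
2 2 971/1000
3 3 9449/10000
4 4 589/625
5 5 8941/10000
6 6 8449/10000
7 7 2011/2500
DF(1y) is solved at step 1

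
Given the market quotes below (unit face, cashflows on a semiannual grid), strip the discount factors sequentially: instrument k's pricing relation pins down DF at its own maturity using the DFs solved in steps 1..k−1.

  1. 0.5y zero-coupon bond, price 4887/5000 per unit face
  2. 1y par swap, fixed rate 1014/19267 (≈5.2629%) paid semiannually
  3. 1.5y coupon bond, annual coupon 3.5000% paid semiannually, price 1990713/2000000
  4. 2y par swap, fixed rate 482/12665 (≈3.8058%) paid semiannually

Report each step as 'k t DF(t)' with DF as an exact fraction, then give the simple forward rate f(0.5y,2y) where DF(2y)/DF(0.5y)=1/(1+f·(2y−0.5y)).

step 1 [0.5y] zero: DF = P = 4887/5000 ≈ 0.977400
step 2 [1y] swap r/2=507/19267: DF=(1 − 507/19267·(0.977400))/(1+507/19267) = 9493/10000 ≈ 0.949300
step 3 [1.5y] bond c/2=7/400: DF=(1990713/2000000 − 7/400·(0.977400+0.949300))/(1+7/400) = 9451/10000 ≈ 0.945100
step 4 [2y] swap r/2=241/12665: DF=(1 − 241/12665·(0.977400+0.949300+0.945100))/(1+241/12665) = 9277/10000 ≈ 0.927700

1 1/2 4887/5000
2 1 9493/10000
3 3/2 9451/10000
4 2 9277/10000
f(0.5y,2y) = ((4887/5000)/(9277/10000) − 1)/(3/2) = 994/27831 ≈ 3.5716%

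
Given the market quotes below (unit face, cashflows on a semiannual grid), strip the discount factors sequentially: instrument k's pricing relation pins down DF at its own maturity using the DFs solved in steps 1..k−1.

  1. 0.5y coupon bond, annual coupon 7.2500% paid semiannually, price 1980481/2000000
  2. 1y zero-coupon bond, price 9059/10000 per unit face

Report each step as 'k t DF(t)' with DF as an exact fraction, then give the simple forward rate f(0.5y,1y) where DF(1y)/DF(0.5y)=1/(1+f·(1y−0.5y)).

step 1 [0.5y] bond c/2=29/800: DF=(1980481/2000000 − 29/800·(0))/(1+29/800) = 2389/2500 ≈ 0.955600
step 2 [1y] zero: DF = P = 9059/10000 ≈ 0.905900

1 1/2 2389/2500
2 1 9059/10000
f(0.5y,1y) = ((2389/2500)/(9059/10000) − 1)/(1/2) = 994/9059 ≈ 10.9725%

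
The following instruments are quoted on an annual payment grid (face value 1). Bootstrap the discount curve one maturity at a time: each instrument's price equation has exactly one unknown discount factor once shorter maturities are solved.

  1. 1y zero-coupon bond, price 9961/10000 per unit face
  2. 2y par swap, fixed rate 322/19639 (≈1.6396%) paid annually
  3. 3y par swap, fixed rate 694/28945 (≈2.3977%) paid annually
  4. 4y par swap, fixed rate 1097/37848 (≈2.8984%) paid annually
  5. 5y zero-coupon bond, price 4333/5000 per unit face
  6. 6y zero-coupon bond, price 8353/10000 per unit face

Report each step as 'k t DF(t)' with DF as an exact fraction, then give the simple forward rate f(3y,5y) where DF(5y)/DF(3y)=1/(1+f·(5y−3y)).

step 1 [1y] zero: DF = P = 9961/10000 ≈ 0.996100
step 2 [2y] swap r/1=322/19639: DF=(1 − 322/19639·(0.996100))/(1+322/19639) = 4839/5000 ≈ 0.967800
step 3 [3y] swap r/1=694/28945: DF=(1 − 694/28945·(0.996100+0.967800))/(1+694/28945) = 4653/5000 ≈ 0.930600
step 4 [4y] swap r/1=1097/37848: DF=(1 − 1097/37848·(0.996100+0.967800+0.930600))/(1+1097/37848) = 8903/10000 ≈ 0.890300
step 5 [5y] zero: DF = P = 4333/5000 ≈ 0.866600
step 6 [6y] zero: DF = P = 8353/10000 ≈ 0.835300

1 1 9961/10000
2 2 4839/5000
3 3 4653/5000
4 4 8903/10000
5 5 4333/5000
6 6 8353/10000
f(3y,5y) = ((4653/5000)/(4333/5000) − 1)/(2) = 160/4333 ≈ 3.6926%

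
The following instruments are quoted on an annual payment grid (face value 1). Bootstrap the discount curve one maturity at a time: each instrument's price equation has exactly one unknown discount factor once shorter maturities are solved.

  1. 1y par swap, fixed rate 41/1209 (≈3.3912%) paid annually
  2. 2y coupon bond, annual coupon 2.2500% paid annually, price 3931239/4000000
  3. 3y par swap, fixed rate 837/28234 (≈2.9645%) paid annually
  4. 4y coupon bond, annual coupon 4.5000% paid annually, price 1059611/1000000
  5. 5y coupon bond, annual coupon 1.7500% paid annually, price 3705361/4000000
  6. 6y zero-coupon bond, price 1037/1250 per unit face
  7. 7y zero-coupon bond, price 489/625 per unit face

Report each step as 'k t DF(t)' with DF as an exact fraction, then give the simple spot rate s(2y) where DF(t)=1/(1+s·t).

step 1 [1y] swap r/1=41/1209: DF=(1 − 41/1209·(0))/(1+41/1209) = 1209/1250 ≈ 0.967200
step 2 [2y] bond c/1=9/400: DF=(3931239/4000000 − 9/400·(0.967200))/(1+9/400) = 9399/10000 ≈ 0.939900
step 3 [3y] swap r/1=837/28234: DF=(1 − 837/28234·(0.967200+0.939900))/(1+837/28234) = 9163/10000 ≈ 0.916300
step 4 [4y] bond c/1=9/200: DF=(1059611/1000000 − 9/200·(0.967200+0.939900+0.916300))/(1+9/200) = 2231/2500 ≈ 0.892400
step 5 [5y] bond c/1=7/400: DF=(3705361/4000000 − 7/400·(0.967200+0.939900+0.916300+0.892400))/(1+7/400) = 1693/2000 ≈ 0.846500
step 6 [6y] zero: DF = P = 1037/1250 ≈ 0.829600
step 7 [7y] zero: DF = P = 489/625 ≈ 0.782400

1 1 1209/1250
2 2 9399/10000
3 3 9163/10000
4 4 2231/2500
5 5 1693/2000
6 6 1037/1250
7 7 489/625
s(2y) = (1/(9399/10000) − 1)/(2) = 601/18798 ≈ 3.1971%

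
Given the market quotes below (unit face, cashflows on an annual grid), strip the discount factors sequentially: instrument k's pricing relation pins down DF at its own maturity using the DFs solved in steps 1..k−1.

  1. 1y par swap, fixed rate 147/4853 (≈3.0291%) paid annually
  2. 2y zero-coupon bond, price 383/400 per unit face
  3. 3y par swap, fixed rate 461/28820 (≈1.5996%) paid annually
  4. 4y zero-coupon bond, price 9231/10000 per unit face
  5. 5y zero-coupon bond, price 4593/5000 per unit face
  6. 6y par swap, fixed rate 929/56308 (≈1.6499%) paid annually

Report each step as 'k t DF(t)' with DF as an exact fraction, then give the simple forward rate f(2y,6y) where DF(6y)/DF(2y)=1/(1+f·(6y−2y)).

1 1 4853/5000
2 2 383/400
3 3 9539/10000
4 4 9231/10000
5 5 4593/5000
6 6 9071/10000
f(2y,6y) = ((383/400)/(9071/10000) − 1)/(4) = 126/9071 ≈ 1.3890%

step 1 [1y] swap r/1=147/4853: DF=(1 − 147/4853·(0))/(1+147/4853) = 4853/5000 ≈ 0.970600
step 2 [2y] zero: DF = P = 383/400 ≈ 0.957500
step 3 [3y] swap r/1=461/28820: DF=(1 − 461/28820·(0.970600+0.957500))/(1+461/28820) = 9539/10000 ≈ 0.953900
step 4 [4y] zero: DF = P = 9231/10000 ≈ 0.923100
step 5 [5y] zero: DF = P = 4593/5000 ≈ 0.918600
step 6 [6y] swap r/1=929/56308: DF=(1 − 929/56308·(0.970600+0.957500+0.953900+0.923100+0.918600))/(1+929/56308) = 9071/10000 ≈ 0.907100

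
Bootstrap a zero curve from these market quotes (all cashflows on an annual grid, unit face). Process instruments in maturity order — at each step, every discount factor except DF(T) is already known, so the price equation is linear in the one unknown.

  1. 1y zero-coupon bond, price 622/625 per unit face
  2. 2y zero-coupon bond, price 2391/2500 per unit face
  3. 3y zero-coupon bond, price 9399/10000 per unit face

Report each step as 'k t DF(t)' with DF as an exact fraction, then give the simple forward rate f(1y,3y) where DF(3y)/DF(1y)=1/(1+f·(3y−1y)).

1 1 622/625
2 2 2391/2500
3 3 9399/10000
f(1y,3y) = ((622/625)/(9399/10000) − 1)/(2) = 553/18798 ≈ 2.9418%

step 1 [1y] zero: DF = P = 622/625 ≈ 0.995200
step 2 [2y] zero: DF = P = 2391/2500 ≈ 0.956400
step 3 [3y] zero: DF = P = 9399/10000 ≈ 0.939900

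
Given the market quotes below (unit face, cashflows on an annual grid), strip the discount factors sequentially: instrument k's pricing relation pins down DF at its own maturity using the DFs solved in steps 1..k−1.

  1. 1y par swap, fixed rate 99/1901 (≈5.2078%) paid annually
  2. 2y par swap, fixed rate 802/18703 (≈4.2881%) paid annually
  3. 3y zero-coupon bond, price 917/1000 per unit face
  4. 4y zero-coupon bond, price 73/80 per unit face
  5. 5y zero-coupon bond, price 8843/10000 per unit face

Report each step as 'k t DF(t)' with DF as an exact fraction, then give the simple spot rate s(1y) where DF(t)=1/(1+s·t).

1 1 1901/2000
2 2 4599/5000
3 3 917/1000
4 4 73/80
5 5 8843/10000
s(1y) = (1/(1901/2000) − 1)/(1) = 99/1901 ≈ 5.2078%

step 1 [1y] swap r/1=99/1901: DF=(1 − 99/1901·(0))/(1+99/1901) = 1901/2000 ≈ 0.950500
step 2 [2y] swap r/1=802/18703: DF=(1 − 802/18703·(0.950500))/(1+802/18703) = 4599/5000 ≈ 0.919800
step 3 [3y] zero: DF = P = 917/1000 ≈ 0.917000
step 4 [4y] zero: DF = P = 73/80 ≈ 0.912500
step 5 [5y] zero: DF = P = 8843/10000 ≈ 0.884300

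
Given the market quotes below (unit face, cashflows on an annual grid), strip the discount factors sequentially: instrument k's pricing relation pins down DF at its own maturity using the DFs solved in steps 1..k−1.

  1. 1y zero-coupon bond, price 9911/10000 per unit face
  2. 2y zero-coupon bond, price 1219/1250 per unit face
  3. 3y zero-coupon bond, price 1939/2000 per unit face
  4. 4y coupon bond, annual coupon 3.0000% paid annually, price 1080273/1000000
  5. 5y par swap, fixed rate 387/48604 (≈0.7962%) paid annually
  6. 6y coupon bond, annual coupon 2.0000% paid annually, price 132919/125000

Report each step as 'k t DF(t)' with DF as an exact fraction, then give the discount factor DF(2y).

step 1 [1y] zero: DF = P = 9911/10000 ≈ 0.991100
step 2 [2y] zero: DF = P = 1219/1250 ≈ 0.975200
step 3 [3y] zero: DF = P = 1939/2000 ≈ 0.969500
step 4 [4y] bond c/1=3/100: DF=(1080273/1000000 − 3/100·(0.991100+0.975200+0.969500))/(1+3/100) = 9633/10000 ≈ 0.963300
step 5 [5y] swap r/1=387/48604: DF=(1 − 387/48604·(0.991100+0.975200+0.969500+0.963300))/(1+387/48604) = 9613/10000 ≈ 0.961300
step 6 [6y] bond c/1=1/50: DF=(132919/125000 − 1/50·(0.991100+0.975200+0.969500+0.963300+0.961300))/(1+1/50) = 592/625 ≈ 0.947200

1 1 9911/10000
2 2 1219/1250
3 3 1939/2000
4 4 9633/10000
5 5 9613/10000
6 6 592/625
DF(2y) = 1219/1250 ≈ 0.975200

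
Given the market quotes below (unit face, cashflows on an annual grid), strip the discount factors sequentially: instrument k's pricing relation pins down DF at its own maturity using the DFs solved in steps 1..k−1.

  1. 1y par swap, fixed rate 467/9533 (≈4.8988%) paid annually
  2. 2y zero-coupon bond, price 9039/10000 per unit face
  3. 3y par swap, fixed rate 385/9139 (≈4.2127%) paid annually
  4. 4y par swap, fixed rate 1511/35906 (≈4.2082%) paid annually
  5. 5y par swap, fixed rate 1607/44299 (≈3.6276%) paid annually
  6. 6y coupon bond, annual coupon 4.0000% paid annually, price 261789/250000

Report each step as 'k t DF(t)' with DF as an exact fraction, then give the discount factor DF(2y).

1 1 9533/10000
2 2 9039/10000
3 3 1769/2000
4 4 8489/10000
5 5 8393/10000
6 6 1673/2000
DF(2y) = 9039/10000 ≈ 0.903900

step 1 [1y] swap r/1=467/9533: DF=(1 − 467/9533·(0))/(1+467/9533) = 9533/10000 ≈ 0.953300
step 2 [2y] zero: DF = P = 9039/10000 ≈ 0.903900
step 3 [3y] swap r/1=385/9139: DF=(1 − 385/9139·(0.953300+0.903900))/(1+385/9139) = 1769/2000 ≈ 0.884500
step 4 [4y] swap r/1=1511/35906: DF=(1 − 1511/35906·(0.953300+0.903900+0.884500))/(1+1511/35906) = 8489/10000 ≈ 0.848900
step 5 [5y] swap r/1=1607/44299: DF=(1 − 1607/44299·(0.953300+0.903900+0.884500+0.848900))/(1+1607/44299) = 8393/10000 ≈ 0.839300
step 6 [6y] bond c/1=1/25: DF=(261789/250000 − 1/25·(0.953300+0.903900+0.884500+0.848900+0.839300))/(1+1/25) = 1673/2000 ≈ 0.836500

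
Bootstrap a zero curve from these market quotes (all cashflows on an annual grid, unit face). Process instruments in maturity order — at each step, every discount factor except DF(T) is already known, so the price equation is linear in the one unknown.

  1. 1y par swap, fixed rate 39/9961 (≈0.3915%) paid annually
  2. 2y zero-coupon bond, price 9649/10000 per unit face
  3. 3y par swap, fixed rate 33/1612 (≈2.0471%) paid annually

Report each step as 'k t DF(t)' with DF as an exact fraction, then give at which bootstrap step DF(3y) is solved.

1 1 9961/10000
2 2 9649/10000
3 3 4703/5000
DF(3y) is solved at step 3

step 1 [1y] swap r/1=39/9961: DF=(1 − 39/9961·(0))/(1+39/9961) = 9961/10000 ≈ 0.996100
step 2 [2y] zero: DF = P = 9649/10000 ≈ 0.964900
step 3 [3y] swap r/1=33/1612: DF=(1 − 33/1612·(0.996100+0.964900))/(1+33/1612) = 4703/5000 ≈ 0.940600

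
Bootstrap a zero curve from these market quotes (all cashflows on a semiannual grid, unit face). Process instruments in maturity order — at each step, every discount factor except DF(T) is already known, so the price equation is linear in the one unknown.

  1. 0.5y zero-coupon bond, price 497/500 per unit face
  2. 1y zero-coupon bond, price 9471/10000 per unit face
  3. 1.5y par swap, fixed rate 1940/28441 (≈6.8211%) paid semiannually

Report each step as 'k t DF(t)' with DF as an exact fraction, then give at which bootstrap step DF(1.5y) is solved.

1 1/2 497/500
2 1 9471/10000
3 3/2 903/1000
DF(1.5y) is solved at step 3

step 1 [0.5y] zero: DF = P = 497/500 ≈ 0.994000
step 2 [1y] zero: DF = P = 9471/10000 ≈ 0.947100
step 3 [1.5y] swap r/2=970/28441: DF=(1 − 970/28441·(0.994000+0.947100))/(1+970/28441) = 903/1000 ≈ 0.903000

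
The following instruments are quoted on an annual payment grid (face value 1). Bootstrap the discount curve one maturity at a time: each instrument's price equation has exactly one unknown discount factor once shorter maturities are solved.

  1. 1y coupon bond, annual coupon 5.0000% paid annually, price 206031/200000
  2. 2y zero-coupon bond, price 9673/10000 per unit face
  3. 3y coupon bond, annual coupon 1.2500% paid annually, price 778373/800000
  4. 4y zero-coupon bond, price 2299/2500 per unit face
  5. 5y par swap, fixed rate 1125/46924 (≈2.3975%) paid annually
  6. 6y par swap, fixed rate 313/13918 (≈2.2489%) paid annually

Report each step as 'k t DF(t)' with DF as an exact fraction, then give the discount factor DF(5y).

1 1 9811/10000
2 2 9673/10000
3 3 9369/10000
4 4 2299/2500
5 5 71/80
6 6 2187/2500
DF(5y) = 71/80 ≈ 0.887500

step 1 [1y] bond c/1=1/20: DF=(206031/200000 − 1/20·(0))/(1+1/20) = 9811/10000 ≈ 0.981100
step 2 [2y] zero: DF = P = 9673/10000 ≈ 0.967300
step 3 [3y] bond c/1=1/80: DF=(778373/800000 − 1/80·(0.981100+0.967300))/(1+1/80) = 9369/10000 ≈ 0.936900
step 4 [4y] zero: DF = P = 2299/2500 ≈ 0.919600
step 5 [5y] swap r/1=1125/46924: DF=(1 − 1125/46924·(0.981100+0.967300+0.936900+0.919600))/(1+1125/46924) = 71/80 ≈ 0.887500
step 6 [6y] swap r/1=313/13918: DF=(1 − 313/13918·(0.981100+0.967300+0.936900+0.919600+0.887500))/(1+313/13918) = 2187/2500 ≈ 0.874800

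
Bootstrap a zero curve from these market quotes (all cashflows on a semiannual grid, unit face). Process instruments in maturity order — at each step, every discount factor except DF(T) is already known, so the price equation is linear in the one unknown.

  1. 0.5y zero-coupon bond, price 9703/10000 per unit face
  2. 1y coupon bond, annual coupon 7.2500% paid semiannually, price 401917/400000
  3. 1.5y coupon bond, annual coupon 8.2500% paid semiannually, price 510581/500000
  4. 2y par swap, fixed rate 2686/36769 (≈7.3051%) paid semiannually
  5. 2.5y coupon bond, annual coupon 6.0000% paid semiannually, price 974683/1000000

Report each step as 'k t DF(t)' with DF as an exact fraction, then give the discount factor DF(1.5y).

step 1 [0.5y] zero: DF = P = 9703/10000 ≈ 0.970300
step 2 [1y] bond c/2=29/800: DF=(401917/400000 − 29/800·(0.970300))/(1+29/800) = 9357/10000 ≈ 0.935700
step 3 [1.5y] bond c/2=33/800: DF=(510581/500000 − 33/800·(0.970300+0.935700))/(1+33/800) = 2263/2500 ≈ 0.905200
step 4 [2y] swap r/2=1343/36769: DF=(1 − 1343/36769·(0.970300+0.935700+0.905200))/(1+1343/36769) = 8657/10000 ≈ 0.865700
step 5 [2.5y] bond c/2=3/100: DF=(974683/1000000 − 3/100·(0.970300+0.935700+0.905200+0.865700))/(1+3/100) = 1049/1250 ≈ 0.839200

1 1/2 9703/10000
2 1 9357/10000
3 3/2 2263/2500
4 2 8657/10000
5 5/2 1049/1250
DF(1.5y) = 2263/2500 ≈ 0.905200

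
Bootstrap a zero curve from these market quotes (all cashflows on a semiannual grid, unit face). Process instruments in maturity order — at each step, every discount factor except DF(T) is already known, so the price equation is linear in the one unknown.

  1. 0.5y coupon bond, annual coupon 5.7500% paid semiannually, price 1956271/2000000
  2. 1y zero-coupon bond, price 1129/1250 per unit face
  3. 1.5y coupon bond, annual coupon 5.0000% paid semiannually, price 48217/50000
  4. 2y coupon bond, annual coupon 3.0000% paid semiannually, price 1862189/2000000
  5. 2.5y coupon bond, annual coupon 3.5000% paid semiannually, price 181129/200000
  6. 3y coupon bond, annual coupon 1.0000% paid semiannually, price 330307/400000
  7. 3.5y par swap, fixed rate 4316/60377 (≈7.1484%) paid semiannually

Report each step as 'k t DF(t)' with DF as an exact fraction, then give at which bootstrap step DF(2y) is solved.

step 1 [0.5y] bond c/2=23/800: DF=(1956271/2000000 − 23/800·(0))/(1+23/800) = 2377/2500 ≈ 0.950800
step 2 [1y] zero: DF = P = 1129/1250 ≈ 0.903200
step 3 [1.5y] bond c/2=1/40: DF=(48217/50000 − 1/40·(0.950800+0.903200))/(1+1/40) = 2239/2500 ≈ 0.895600
step 4 [2y] bond c/2=3/200: DF=(1862189/2000000 − 3/200·(0.950800+0.903200+0.895600))/(1+3/200) = 8767/10000 ≈ 0.876700
step 5 [2.5y] bond c/2=7/400: DF=(181129/200000 − 7/400·(0.950800+0.903200+0.895600+0.876700))/(1+7/400) = 8277/10000 ≈ 0.827700
step 6 [3y] bond c/2=1/200: DF=(330307/400000 − 1/200·(0.950800+0.903200+0.895600+0.876700+0.827700))/(1+1/200) = 1599/2000 ≈ 0.799500
step 7 [3.5y] swap r/2=2158/60377: DF=(1 − 2158/60377·(0.950800+0.903200+0.895600+0.876700+0.827700+0.799500))/(1+2158/60377) = 3921/5000 ≈ 0.784200

1 1/2 2377/2500
2 1 1129/1250
3 3/2 2239/2500
4 2 8767/10000
5 5/2 8277/10000
6 3 1599/2000
7 7/2 3921/5000
DF(2y) is solved at step 4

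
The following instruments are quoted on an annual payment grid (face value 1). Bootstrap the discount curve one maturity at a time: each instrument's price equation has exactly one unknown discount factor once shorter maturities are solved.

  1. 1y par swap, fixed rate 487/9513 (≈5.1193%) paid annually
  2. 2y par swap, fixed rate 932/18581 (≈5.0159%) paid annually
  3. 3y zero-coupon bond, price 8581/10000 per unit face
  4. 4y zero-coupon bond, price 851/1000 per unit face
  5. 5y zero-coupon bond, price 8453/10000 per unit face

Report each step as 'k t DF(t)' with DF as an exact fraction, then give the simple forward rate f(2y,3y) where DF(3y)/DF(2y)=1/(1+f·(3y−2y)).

step 1 [1y] swap r/1=487/9513: DF=(1 − 487/9513·(0))/(1+487/9513) = 9513/10000 ≈ 0.951300
step 2 [2y] swap r/1=932/18581: DF=(1 − 932/18581·(0.951300))/(1+932/18581) = 2267/2500 ≈ 0.906800
step 3 [3y] zero: DF = P = 8581/10000 ≈ 0.858100
step 4 [4y] zero: DF = P = 851/1000 ≈ 0.851000
step 5 [5y] zero: DF = P = 8453/10000 ≈ 0.845300

1 1 9513/10000
2 2 2267/2500
3 3 8581/10000
4 4 851/1000
5 5 8453/10000
f(2y,3y) = ((2267/2500)/(8581/10000) − 1)/(1) = 487/8581 ≈ 5.6753%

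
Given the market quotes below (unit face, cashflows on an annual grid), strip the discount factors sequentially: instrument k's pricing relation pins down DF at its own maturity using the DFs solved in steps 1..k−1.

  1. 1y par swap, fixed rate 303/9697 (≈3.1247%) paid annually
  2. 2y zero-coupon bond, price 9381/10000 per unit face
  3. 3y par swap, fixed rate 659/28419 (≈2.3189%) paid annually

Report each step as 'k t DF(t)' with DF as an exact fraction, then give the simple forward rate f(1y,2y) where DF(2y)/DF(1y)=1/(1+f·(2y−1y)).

1 1 9697/10000
2 2 9381/10000
3 3 9341/10000
f(1y,2y) = ((9697/10000)/(9381/10000) − 1)/(1) = 316/9381 ≈ 3.3685%

step 1 [1y] swap r/1=303/9697: DF=(1 − 303/9697·(0))/(1+303/9697) = 9697/10000 ≈ 0.969700
step 2 [2y] zero: DF = P = 9381/10000 ≈ 0.938100
step 3 [3y] swap r/1=659/28419: DF=(1 − 659/28419·(0.969700+0.938100))/(1+659/28419) = 9341/10000 ≈ 0.934100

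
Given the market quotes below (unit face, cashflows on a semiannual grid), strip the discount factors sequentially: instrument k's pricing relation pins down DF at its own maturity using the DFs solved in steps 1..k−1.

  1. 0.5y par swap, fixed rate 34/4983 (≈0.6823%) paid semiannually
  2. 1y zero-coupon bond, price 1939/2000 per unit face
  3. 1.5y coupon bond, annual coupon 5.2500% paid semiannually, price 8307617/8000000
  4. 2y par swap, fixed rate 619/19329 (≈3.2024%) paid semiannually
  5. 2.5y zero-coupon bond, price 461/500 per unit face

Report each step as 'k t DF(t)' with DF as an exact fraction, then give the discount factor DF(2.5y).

step 1 [0.5y] swap r/2=17/4983: DF=(1 − 17/4983·(0))/(1+17/4983) = 4983/5000 ≈ 0.996600
step 2 [1y] zero: DF = P = 1939/2000 ≈ 0.969500
step 3 [1.5y] bond c/2=21/800: DF=(8307617/8000000 − 21/800·(0.996600+0.969500))/(1+21/800) = 601/625 ≈ 0.961600
step 4 [2y] swap r/2=619/38658: DF=(1 − 619/38658·(0.996600+0.969500+0.961600))/(1+619/38658) = 9381/10000 ≈ 0.938100
step 5 [2.5y] zero: DF = P = 461/500 ≈ 0.922000

1 1/2 4983/5000
2 1 1939/2000
3 3/2 601/625
4 2 9381/10000
5 5/2 461/500
DF(2.5y) = 461/500 ≈ 0.922000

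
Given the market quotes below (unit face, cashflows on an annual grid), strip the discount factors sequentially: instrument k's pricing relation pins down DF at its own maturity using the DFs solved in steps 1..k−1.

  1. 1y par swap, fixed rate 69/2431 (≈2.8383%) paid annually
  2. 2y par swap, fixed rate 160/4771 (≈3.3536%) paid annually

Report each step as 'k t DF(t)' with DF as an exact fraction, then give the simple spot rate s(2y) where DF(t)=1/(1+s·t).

1 1 2431/2500
2 2 117/125
s(2y) = (1/(117/125) − 1)/(2) = 4/117 ≈ 3.4188%

step 1 [1y] swap r/1=69/2431: DF=(1 − 69/2431·(0))/(1+69/2431) = 2431/2500 ≈ 0.972400
step 2 [2y] swap r/1=160/4771: DF=(1 − 160/4771·(0.972400))/(1+160/4771) = 117/125 ≈ 0.936000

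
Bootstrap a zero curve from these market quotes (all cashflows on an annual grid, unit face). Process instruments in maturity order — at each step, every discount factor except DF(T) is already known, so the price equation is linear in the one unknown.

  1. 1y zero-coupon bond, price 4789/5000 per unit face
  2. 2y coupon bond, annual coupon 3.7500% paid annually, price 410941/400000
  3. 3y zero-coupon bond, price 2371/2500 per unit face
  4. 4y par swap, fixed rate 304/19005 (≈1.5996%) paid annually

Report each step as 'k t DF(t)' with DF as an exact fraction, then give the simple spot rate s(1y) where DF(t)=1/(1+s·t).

1 1 4789/5000
2 2 2389/2500
3 3 2371/2500
4 4 587/625
s(1y) = (1/(4789/5000) − 1)/(1) = 211/4789 ≈ 4.4059%

step 1 [1y] zero: DF = P = 4789/5000 ≈ 0.957800
step 2 [2y] bond c/1=3/80: DF=(410941/400000 − 3/80·(0.957800))/(1+3/80) = 2389/2500 ≈ 0.955600
step 3 [3y] zero: DF = P = 2371/2500 ≈ 0.948400
step 4 [4y] swap r/1=304/19005: DF=(1 − 304/19005·(0.957800+0.955600+0.948400))/(1+304/19005) = 587/625 ≈ 0.939200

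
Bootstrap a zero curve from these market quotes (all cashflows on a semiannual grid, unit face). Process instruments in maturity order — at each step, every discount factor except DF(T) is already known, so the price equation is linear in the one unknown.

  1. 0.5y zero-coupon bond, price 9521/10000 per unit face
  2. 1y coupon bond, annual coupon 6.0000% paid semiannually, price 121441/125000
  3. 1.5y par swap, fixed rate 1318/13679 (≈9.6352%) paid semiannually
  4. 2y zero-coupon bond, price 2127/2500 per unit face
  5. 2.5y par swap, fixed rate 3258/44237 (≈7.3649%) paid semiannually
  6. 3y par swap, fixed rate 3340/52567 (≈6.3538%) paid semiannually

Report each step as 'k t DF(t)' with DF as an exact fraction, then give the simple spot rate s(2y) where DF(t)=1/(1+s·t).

step 1 [0.5y] zero: DF = P = 9521/10000 ≈ 0.952100
step 2 [1y] bond c/2=3/100: DF=(121441/125000 − 3/100·(0.952100))/(1+3/100) = 1831/2000 ≈ 0.915500
step 3 [1.5y] swap r/2=659/13679: DF=(1 − 659/13679·(0.952100+0.915500))/(1+659/13679) = 4341/5000 ≈ 0.868200
step 4 [2y] zero: DF = P = 2127/2500 ≈ 0.850800
step 5 [2.5y] swap r/2=1629/44237: DF=(1 − 1629/44237·(0.952100+0.915500+0.868200+0.850800))/(1+1629/44237) = 8371/10000 ≈ 0.837100
step 6 [3y] swap r/2=1670/52567: DF=(1 − 1670/52567·(0.952100+0.915500+0.868200+0.850800+0.837100))/(1+1670/52567) = 833/1000 ≈ 0.833000

1 1/2 9521/10000
2 1 1831/2000
3 3/2 4341/5000
4 2 2127/2500
5 5/2 8371/10000
6 3 833/1000
s(2y) = (1/(2127/2500) − 1)/(2) = 373/4254 ≈ 8.7682%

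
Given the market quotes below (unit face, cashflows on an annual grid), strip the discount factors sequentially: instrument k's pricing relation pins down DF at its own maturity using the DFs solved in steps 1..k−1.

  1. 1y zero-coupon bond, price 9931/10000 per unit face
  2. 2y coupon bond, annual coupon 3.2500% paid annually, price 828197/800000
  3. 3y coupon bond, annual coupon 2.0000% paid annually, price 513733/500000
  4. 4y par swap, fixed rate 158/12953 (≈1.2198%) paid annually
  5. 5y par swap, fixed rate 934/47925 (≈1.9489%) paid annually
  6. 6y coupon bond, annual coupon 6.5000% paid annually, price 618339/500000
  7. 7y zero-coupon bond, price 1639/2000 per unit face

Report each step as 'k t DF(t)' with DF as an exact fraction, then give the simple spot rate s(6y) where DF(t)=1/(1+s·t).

step 1 [1y] zero: DF = P = 9931/10000 ≈ 0.993100
step 2 [2y] bond c/1=13/400: DF=(828197/800000 − 13/400·(0.993100))/(1+13/400) = 4857/5000 ≈ 0.971400
step 3 [3y] bond c/1=1/50: DF=(513733/500000 − 1/50·(0.993100+0.971400))/(1+1/50) = 1211/1250 ≈ 0.968800
step 4 [4y] swap r/1=158/12953: DF=(1 − 158/12953·(0.993100+0.971400+0.968800))/(1+158/12953) = 4763/5000 ≈ 0.952600
step 5 [5y] swap r/1=934/47925: DF=(1 − 934/47925·(0.993100+0.971400+0.968800+0.952600))/(1+934/47925) = 4533/5000 ≈ 0.906600
step 6 [6y] bond c/1=13/200: DF=(618339/500000 − 13/200·(0.993100+0.971400+0.968800+0.952600+0.906600))/(1+13/200) = 8687/10000 ≈ 0.868700
step 7 [7y] zero: DF = P = 1639/2000 ≈ 0.819500

1 1 9931/10000
2 2 4857/5000
3 3 1211/1250
4 4 4763/5000
5 5 4533/5000
6 6 8687/10000
7 7 1639/2000
s(6y) = (1/(8687/10000) − 1)/(6) = 1313/52122 ≈ 2.5191%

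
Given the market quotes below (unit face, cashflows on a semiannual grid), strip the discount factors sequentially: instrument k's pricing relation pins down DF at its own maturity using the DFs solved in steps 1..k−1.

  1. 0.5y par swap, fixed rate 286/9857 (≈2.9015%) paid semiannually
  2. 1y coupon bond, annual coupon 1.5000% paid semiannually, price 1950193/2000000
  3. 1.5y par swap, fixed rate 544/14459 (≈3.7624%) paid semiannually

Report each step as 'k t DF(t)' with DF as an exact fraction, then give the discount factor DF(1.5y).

1 1/2 9857/10000
2 1 1921/2000
3 3/2 591/625
DF(1.5y) = 591/625 ≈ 0.945600

step 1 [0.5y] swap r/2=143/9857: DF=(1 − 143/9857·(0))/(1+143/9857) = 9857/10000 ≈ 0.985700
step 2 [1y] bond c/2=3/400: DF=(1950193/2000000 − 3/400·(0.985700))/(1+3/400) = 1921/2000 ≈ 0.960500
step 3 [1.5y] swap r/2=272/14459: DF=(1 − 272/14459·(0.985700+0.960500))/(1+272/14459) = 591/625 ≈ 0.945600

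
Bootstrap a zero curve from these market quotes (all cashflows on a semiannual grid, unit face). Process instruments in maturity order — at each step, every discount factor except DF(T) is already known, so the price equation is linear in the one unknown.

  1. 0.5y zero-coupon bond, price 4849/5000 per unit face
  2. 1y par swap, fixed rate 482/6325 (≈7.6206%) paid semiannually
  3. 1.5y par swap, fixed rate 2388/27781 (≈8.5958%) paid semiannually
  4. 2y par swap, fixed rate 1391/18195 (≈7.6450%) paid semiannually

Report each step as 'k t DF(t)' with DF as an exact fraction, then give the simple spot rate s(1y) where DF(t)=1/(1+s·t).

1 1/2 4849/5000
2 1 9277/10000
3 3/2 4403/5000
4 2 8609/10000
s(1y) = (1/(9277/10000) − 1)/(1) = 723/9277 ≈ 7.7935%

step 1 [0.5y] zero: DF = P = 4849/5000 ≈ 0.969800
step 2 [1y] swap r/2=241/6325: DF=(1 − 241/6325·(0.969800))/(1+241/6325) = 9277/10000 ≈ 0.927700
step 3 [1.5y] swap r/2=1194/27781: DF=(1 − 1194/27781·(0.969800+0.927700))/(1+1194/27781) = 4403/5000 ≈ 0.880600
step 4 [2y] swap r/2=1391/36390: DF=(1 − 1391/36390·(0.969800+0.927700+0.880600))/(1+1391/36390) = 8609/10000 ≈ 0.860900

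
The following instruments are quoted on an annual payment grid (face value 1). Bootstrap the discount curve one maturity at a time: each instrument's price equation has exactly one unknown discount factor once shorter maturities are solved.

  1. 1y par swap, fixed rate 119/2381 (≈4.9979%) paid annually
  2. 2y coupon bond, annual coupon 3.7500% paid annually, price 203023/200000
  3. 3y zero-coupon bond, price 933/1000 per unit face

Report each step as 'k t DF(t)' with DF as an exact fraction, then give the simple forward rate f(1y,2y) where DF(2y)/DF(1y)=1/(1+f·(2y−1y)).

step 1 [1y] swap r/1=119/2381: DF=(1 − 119/2381·(0))/(1+119/2381) = 2381/2500 ≈ 0.952400
step 2 [2y] bond c/1=3/80: DF=(203023/200000 − 3/80·(0.952400))/(1+3/80) = 118/125 ≈ 0.944000
step 3 [3y] zero: DF = P = 933/1000 ≈ 0.933000

1 1 2381/2500
2 2 118/125
3 3 933/1000
f(1y,2y) = ((2381/2500)/(118/125) − 1)/(1) = 21/2360 ≈ 0.8898%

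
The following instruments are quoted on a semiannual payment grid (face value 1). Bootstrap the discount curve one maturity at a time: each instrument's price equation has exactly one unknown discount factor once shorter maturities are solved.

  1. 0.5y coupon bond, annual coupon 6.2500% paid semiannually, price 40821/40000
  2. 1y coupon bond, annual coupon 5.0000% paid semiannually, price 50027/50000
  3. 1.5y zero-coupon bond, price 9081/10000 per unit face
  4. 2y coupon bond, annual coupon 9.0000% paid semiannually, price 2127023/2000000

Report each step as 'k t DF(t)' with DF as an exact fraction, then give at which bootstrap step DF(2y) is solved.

1 1/2 1237/1250
2 1 119/125
3 3/2 9081/10000
4 2 179/200
DF(2y) is solved at step 4

step 1 [0.5y] bond c/2=1/32: DF=(40821/40000 − 1/32·(0))/(1+1/32) = 1237/1250 ≈ 0.989600
step 2 [1y] bond c/2=1/40: DF=(50027/50000 − 1/40·(0.989600))/(1+1/40) = 119/125 ≈ 0.952000
step 3 [1.5y] zero: DF = P = 9081/10000 ≈ 0.908100
step 4 [2y] bond c/2=9/200: DF=(2127023/2000000 − 9/200·(0.989600+0.952000+0.908100))/(1+9/200) = 179/200 ≈ 0.895000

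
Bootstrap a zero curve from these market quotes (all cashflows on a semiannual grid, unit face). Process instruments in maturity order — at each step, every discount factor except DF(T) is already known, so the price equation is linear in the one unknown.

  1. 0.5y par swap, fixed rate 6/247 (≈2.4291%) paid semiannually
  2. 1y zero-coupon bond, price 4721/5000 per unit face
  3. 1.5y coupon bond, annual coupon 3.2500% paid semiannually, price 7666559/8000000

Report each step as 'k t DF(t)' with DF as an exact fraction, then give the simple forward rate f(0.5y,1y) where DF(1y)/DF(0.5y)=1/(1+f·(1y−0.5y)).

1 1/2 247/250
2 1 4721/5000
3 3/2 9121/10000
f(0.5y,1y) = ((247/250)/(4721/5000) − 1)/(1/2) = 438/4721 ≈ 9.2777%

step 1 [0.5y] swap r/2=3/247: DF=(1 − 3/247·(0))/(1+3/247) = 247/250 ≈ 0.988000
step 2 [1y] zero: DF = P = 4721/5000 ≈ 0.944200
step 3 [1.5y] bond c/2=13/800: DF=(7666559/8000000 − 13/800·(0.988000+0.944200))/(1+13/800) = 9121/10000 ≈ 0.912100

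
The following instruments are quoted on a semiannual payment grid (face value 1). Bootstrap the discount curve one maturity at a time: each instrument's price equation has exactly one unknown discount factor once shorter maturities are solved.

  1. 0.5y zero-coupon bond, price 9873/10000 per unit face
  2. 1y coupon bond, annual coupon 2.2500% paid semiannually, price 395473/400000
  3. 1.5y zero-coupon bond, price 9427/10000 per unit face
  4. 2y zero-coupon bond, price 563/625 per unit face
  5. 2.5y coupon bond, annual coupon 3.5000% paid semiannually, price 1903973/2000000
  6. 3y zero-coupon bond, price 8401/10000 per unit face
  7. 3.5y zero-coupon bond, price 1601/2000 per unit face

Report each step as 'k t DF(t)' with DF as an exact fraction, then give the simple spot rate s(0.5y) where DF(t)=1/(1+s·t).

1 1/2 9873/10000
2 1 9667/10000
3 3/2 9427/10000
4 2 563/625
5 5/2 8703/10000
6 3 8401/10000
7 7/2 1601/2000
s(0.5y) = (1/(9873/10000) − 1)/(1/2) = 254/9873 ≈ 2.5727%

step 1 [0.5y] zero: DF = P = 9873/10000 ≈ 0.987300
step 2 [1y] bond c/2=9/800: DF=(395473/400000 − 9/800·(0.987300))/(1+9/800) = 9667/10000 ≈ 0.966700
step 3 [1.5y] zero: DF = P = 9427/10000 ≈ 0.942700
step 4 [2y] zero: DF = P = 563/625 ≈ 0.900800
step 5 [2.5y] bond c/2=7/400: DF=(1903973/2000000 − 7/400·(0.987300+0.966700+0.942700+0.900800))/(1+7/400) = 8703/10000 ≈ 0.870300
step 6 [3y] zero: DF = P = 8401/10000 ≈ 0.840100
step 7 [3.5y] zero: DF = P = 1601/2000 ≈ 0.800500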